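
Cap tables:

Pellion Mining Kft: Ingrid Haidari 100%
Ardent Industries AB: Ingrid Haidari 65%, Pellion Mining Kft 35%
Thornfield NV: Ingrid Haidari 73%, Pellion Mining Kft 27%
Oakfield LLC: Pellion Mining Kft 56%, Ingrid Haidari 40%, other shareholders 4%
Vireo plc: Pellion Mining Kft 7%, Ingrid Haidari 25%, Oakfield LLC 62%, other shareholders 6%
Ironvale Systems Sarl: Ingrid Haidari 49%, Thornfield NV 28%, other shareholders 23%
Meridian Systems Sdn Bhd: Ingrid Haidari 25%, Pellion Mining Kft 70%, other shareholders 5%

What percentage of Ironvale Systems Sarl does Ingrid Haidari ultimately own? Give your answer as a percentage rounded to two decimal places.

Ingrid reaches Ironvale along 3 paths.
Direct stake: 49% = 49%.
Via Thornfield: 73% × 28% = 20.44%.
Via Pellion → Thornfield: 100% × 27% × 28% = 7.56%.
Total: 49% + 20.44% + 7.56% = 77%.
Rounded: 77.00%.

77.00%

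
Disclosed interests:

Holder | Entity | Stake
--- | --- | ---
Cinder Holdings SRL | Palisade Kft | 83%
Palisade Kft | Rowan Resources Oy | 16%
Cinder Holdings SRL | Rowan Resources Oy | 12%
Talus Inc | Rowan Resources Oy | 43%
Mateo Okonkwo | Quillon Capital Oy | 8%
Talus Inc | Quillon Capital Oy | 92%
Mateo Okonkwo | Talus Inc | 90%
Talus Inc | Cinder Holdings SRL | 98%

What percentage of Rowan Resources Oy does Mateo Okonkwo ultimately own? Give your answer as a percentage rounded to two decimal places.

Mateo reaches Rowan along 3 paths.
Via Talus: 90% × 43% = 38.7%.
Via Talus → Cinder: 90% × 98% × 12% = 10.584%.
Via Talus → Cinder → Palisade: 90% × 98% × 83% × 16% = 11.71296%.
Total: 38.7% + 10.584% + 11.71296% = 60.99696%.
Rounded: 61.00%.

61.00%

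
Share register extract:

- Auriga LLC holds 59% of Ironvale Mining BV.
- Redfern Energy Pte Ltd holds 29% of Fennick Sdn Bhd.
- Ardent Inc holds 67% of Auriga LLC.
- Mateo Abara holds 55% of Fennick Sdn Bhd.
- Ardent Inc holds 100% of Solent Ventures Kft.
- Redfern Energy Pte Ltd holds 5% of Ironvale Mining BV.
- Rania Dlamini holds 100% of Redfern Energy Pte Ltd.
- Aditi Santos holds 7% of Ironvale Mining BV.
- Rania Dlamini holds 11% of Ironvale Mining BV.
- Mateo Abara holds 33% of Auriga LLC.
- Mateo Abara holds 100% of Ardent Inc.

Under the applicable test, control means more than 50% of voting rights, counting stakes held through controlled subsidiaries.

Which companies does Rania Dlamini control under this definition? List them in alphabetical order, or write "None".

Rania holds 100% of Redfern, so Rania controls Redfern.
No other company's threshold is met.

Redfern Energy Pte Ltd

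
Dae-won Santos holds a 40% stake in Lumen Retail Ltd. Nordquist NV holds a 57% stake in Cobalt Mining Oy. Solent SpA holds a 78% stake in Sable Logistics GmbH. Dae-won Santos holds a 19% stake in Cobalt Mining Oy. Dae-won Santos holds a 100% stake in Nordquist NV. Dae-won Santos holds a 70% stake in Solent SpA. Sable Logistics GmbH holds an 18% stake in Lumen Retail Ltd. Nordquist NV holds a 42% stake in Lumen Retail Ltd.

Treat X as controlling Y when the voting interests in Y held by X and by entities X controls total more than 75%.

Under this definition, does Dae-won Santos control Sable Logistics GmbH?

No

Dae-won holds 100% of Nordquist, so Dae-won controls Nordquist.
Dae-won and Nordquist together hold 19% + 57% = 76% of Cobalt, so Dae-won controls Cobalt.
Dae-won and Nordquist together hold 40% + 42% = 82% of Lumen, so Dae-won controls Lumen.
Neither Dae-won nor any entity Dae-won controls holds any voting interest in Sable.
So Dae-won does not control Sable.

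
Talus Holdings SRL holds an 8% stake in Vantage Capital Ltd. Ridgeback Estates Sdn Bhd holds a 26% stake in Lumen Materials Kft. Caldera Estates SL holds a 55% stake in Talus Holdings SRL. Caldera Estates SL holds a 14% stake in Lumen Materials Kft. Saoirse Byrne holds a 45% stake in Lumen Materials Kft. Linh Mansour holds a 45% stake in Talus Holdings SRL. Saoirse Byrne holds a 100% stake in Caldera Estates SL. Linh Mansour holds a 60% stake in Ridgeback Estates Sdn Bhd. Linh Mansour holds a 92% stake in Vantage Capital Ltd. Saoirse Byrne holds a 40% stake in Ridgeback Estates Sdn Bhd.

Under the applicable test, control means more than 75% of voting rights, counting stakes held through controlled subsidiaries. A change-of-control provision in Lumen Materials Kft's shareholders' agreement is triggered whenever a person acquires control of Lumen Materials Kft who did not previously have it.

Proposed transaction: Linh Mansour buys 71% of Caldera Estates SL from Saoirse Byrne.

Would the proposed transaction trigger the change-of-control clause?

The purchase adds only to Linh's holdings (Saoirse's stake shrinks), so Linh is the only person who could newly come to control Lumen.
Linh holds 92% of Vantage, so Linh controls Vantage.
Neither Linh nor any entity Linh controls holds any voting interest in Lumen.
So before the transaction, Linh does not control Lumen.
After the purchase, Linh holds 71% of Caldera directly, and Saoirse's stake falls to 29%.
Linh's side now holds 71% of Caldera, not > 75%, so Linh still does not control Caldera.
After the transaction, neither Linh nor any entity Linh controls holds a voting interest in Lumen, so Linh still does not control it.
No new person acquires control, so the clause is not triggered.

No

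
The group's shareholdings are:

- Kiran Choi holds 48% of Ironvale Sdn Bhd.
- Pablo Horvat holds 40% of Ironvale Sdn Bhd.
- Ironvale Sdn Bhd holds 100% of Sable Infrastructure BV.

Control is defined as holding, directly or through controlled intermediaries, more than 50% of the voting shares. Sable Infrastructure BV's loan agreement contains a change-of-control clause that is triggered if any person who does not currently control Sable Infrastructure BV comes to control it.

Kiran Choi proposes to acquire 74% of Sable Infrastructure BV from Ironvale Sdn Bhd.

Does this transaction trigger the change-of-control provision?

The purchase adds only to Kiran's holdings (Ironvale's stake shrinks), so Kiran is the only person who could newly come to control Sable.
Kiran's largest direct stake is 48% in Ironvale, which does not meet the threshold, so Kiran controls no company.
Neither Kiran nor any entity Kiran controls holds any voting interest in Sable.
So before the transaction, Kiran does not control Sable.
After the purchase, Kiran holds 74% of Sable directly, and Ironvale's stake falls to 26%.
Kiran holds 74% of Sable, so Kiran controls Sable.
Kiran did not control Sable before and does after, so the clause is triggered.

Yes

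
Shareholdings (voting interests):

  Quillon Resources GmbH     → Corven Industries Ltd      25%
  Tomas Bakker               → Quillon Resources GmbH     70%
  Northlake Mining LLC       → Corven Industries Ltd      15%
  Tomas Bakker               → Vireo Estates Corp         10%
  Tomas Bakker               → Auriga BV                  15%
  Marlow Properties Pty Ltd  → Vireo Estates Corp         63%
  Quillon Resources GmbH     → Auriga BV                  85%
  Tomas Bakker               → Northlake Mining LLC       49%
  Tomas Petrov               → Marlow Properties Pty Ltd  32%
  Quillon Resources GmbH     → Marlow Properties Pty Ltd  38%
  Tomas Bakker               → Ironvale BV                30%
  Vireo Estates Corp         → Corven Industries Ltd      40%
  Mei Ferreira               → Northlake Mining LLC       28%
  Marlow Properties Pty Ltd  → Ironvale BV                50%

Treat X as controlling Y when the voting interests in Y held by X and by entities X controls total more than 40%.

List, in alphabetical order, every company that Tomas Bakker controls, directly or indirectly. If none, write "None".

Tomas Bakker holds 70% of Quillon, so Tomas Bakker controls Quillon.
Tomas Bakker holds 49% of Northlake, so Tomas Bakker controls Northlake.
Tomas Bakker and Quillon together hold 15% + 85% = 100% of Auriga, so Tomas Bakker controls Auriga.
No other company's threshold is met.

Auriga BV, Northlake Mining LLC, Quillon Resources GmbH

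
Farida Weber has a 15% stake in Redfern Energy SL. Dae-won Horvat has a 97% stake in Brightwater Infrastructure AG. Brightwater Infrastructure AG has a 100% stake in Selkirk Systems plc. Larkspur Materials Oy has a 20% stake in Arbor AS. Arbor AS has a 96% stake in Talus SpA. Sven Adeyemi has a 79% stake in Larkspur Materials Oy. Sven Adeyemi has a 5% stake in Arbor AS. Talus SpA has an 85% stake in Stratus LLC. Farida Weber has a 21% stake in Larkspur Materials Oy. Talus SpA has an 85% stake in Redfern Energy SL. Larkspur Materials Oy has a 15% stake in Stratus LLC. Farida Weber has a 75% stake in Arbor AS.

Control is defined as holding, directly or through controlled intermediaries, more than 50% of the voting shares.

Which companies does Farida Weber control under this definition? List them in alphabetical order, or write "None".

Farida holds 75% of Arbor, so Farida controls Arbor.
Arbor holds 96% of Talus, so Farida controls Talus.
Talus holds 85% of Stratus, so Farida controls Stratus.
Talus and Farida together hold 85% + 15% = 100% of Redfern, so Farida controls Redfern.
No other company's threshold is met.

Arbor AS, Redfern Energy SL, Stratus LLC, Talus SpA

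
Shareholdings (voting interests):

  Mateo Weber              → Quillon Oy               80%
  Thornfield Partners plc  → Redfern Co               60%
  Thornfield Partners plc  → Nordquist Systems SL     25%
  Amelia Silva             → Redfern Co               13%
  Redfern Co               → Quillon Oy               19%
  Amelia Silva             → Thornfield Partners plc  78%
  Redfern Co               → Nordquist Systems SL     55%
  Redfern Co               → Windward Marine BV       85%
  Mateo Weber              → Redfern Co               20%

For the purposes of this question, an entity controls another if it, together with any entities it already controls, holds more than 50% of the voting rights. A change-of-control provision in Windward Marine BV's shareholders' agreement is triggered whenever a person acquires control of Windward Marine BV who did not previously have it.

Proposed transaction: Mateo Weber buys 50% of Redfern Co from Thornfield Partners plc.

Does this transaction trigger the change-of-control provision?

Yes

The purchase adds only to Mateo's holdings (Thornfield's stake shrinks), so Mateo is the only person who could newly come to control Windward.
Mateo holds 80% of Quillon, so Mateo controls Quillon.
Neither Mateo nor any entity Mateo controls holds any voting interest in Windward.
So before the transaction, Mateo does not control Windward.
After the purchase, Mateo's direct stake in Redfern rises to 20% + 50% = 70%, and Thornfield's stake falls to 10%.
Mateo holds 70% of Redfern, so Mateo controls Redfern.
Redfern holds 85% of Windward, so Mateo controls Windward.
Mateo did not control Windward before and does after, so the clause is triggered.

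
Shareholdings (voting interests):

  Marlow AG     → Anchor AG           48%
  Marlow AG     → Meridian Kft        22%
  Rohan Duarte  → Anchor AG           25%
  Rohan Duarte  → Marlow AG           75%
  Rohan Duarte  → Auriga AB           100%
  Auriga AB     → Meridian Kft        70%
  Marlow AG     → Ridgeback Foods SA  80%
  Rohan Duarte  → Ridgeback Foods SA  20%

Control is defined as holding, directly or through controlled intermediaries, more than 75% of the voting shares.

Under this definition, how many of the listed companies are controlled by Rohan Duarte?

1

Rohan holds 100% of Auriga, so Rohan controls Auriga.
No other company's threshold is met.
Rohan controls 1 company.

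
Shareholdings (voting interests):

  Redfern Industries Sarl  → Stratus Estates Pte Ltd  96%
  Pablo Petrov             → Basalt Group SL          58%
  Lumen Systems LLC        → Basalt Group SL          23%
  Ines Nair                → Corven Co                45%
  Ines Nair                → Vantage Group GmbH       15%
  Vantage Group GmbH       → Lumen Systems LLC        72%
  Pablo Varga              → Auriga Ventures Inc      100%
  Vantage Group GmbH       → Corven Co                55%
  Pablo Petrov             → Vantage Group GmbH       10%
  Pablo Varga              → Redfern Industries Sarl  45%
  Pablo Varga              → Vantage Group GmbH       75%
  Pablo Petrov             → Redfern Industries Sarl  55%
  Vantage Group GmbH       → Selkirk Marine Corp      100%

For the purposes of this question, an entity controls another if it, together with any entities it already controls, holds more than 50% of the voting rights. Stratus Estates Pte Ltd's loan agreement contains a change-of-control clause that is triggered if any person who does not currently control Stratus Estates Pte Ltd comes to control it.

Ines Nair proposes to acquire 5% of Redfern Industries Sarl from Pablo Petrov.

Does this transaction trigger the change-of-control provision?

The purchase adds only to Ines's holdings (Pablo Petrov's stake shrinks), so Ines is the only person who could newly come to control Stratus.
Ines's largest direct stake is 45% in Corven, which does not meet the threshold, so Ines controls no company.
Neither Ines nor any entity Ines controls holds any voting interest in Stratus.
So before the transaction, Ines does not control Stratus.
After the purchase, Ines holds 5% of Redfern directly, and Pablo Petrov's stake falls to 50%.
Ines's side now holds 5% of Redfern, not > 50%, so Ines still does not control Redfern.
After the transaction, neither Ines nor any entity Ines controls holds a voting interest in Stratus, so Ines still does not control it.
No new person acquires control, so the clause is not triggered.

No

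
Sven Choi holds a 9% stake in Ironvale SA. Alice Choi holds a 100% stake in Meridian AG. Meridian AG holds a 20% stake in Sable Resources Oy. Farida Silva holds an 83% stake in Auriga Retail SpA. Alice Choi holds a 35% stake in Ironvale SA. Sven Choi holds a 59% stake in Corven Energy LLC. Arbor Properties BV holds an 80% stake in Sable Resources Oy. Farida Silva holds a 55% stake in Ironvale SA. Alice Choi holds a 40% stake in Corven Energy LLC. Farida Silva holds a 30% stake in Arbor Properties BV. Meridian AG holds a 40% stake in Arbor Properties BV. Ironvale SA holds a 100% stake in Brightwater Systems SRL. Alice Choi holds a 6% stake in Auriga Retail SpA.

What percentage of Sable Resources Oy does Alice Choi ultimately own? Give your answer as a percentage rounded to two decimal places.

Alice reaches Sable along 2 paths.
Via Meridian → Arbor: 100% × 40% × 80% = 32%.
Via Meridian: 100% × 20% = 20%.
Total: 32% + 20% = 52%.
Rounded: 52.00%.

52.00%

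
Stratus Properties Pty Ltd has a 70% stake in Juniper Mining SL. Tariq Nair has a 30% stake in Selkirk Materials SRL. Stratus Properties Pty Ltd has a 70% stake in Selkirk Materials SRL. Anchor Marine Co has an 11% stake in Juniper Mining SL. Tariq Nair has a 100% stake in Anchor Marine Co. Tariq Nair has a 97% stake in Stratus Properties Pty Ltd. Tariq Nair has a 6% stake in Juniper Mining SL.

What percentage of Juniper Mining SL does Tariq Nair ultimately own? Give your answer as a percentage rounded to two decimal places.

Tariq reaches Juniper along 3 paths.
Via Anchor: 100% × 11% = 11%.
Direct stake: 6% = 6%.
Via Stratus: 97% × 70% = 67.9%.
Total: 11% + 6% + 67.9% = 84.9%.
Rounded: 84.90%.

84.90%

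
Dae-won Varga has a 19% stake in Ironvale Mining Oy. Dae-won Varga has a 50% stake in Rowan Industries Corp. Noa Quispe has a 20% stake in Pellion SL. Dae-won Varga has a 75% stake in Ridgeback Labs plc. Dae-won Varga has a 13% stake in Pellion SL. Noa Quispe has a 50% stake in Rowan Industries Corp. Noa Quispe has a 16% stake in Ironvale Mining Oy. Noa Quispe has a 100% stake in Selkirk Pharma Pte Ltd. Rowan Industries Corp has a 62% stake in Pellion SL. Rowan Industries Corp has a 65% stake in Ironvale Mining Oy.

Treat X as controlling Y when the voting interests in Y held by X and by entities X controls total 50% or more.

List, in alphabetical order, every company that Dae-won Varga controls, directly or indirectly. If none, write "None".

Ironvale Mining Oy, Pellion SL, Ridgeback Labs plc, Rowan Industries Corp

Dae-won holds 50% of Rowan, so Dae-won controls Rowan.
Dae-won holds 75% of Ridgeback, so Dae-won controls Ridgeback.
Dae-won and Rowan together hold 19% + 65% = 84% of Ironvale, so Dae-won controls Ironvale.
Rowan and Dae-won together hold 62% + 13% = 75% of Pellion, so Dae-won controls Pellion.
No other company's threshold is met.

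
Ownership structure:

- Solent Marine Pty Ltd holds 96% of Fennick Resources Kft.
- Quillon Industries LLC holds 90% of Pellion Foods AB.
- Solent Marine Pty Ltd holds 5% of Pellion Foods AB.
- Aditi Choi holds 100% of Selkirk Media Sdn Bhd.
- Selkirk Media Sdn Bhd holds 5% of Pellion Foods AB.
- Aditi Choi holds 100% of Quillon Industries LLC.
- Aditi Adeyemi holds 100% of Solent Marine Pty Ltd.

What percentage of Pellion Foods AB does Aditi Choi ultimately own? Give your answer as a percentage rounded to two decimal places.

95.00%

Aditi Choi reaches Pellion along 2 paths.
Via Quillon: 100% × 90% = 90%.
Via Selkirk: 100% × 5% = 5%.
Total: 90% + 5% = 95%.
Rounded: 95.00%.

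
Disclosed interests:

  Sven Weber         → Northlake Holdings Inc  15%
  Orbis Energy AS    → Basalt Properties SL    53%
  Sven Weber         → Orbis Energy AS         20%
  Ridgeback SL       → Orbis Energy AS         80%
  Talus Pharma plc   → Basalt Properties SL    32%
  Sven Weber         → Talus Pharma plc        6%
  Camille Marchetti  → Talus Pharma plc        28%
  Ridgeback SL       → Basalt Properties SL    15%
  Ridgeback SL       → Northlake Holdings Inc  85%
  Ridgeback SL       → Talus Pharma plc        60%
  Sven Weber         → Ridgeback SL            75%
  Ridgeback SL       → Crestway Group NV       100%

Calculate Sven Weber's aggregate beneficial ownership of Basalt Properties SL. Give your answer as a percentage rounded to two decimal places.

Sven reaches Basalt along 5 paths.
Via Ridgeback: 75% × 15% = 11.25%.
Via Ridgeback → Talus: 75% × 60% × 32% = 14.4%.
Via Talus: 6% × 32% = 1.92%.
Via Ridgeback → Orbis: 75% × 80% × 53% = 31.8%.
Via Orbis: 20% × 53% = 10.6%.
Total: 11.25% + 14.4% + 1.92% + 31.8% + 10.6% = 69.97%.

69.97%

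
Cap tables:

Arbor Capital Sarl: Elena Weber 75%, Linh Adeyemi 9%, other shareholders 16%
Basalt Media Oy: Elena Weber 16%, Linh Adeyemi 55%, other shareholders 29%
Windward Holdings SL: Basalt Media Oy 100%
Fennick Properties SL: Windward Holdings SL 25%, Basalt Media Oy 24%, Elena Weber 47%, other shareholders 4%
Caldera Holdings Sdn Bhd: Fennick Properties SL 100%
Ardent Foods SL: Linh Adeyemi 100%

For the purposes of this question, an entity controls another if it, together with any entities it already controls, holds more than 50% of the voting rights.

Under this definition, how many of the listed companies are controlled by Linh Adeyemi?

3

Linh holds 55% of Basalt, so Linh controls Basalt.
Basalt holds 100% of Windward, so Linh controls Windward.
Linh holds 100% of Ardent, so Linh controls Ardent.
No other company's threshold is met.
Linh controls 3 companies.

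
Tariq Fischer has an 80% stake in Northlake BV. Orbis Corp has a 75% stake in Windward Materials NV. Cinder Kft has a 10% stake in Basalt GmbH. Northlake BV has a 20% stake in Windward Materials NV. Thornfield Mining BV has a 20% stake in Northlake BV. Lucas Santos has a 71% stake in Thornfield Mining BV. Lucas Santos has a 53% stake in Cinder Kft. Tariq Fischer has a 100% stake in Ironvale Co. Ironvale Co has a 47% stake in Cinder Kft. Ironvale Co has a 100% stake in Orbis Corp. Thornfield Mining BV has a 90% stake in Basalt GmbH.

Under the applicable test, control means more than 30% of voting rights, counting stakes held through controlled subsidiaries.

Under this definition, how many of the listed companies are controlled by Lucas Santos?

3

Lucas holds 71% of Thornfield, so Lucas controls Thornfield.
Lucas holds 53% of Cinder, so Lucas controls Cinder.
Thornfield and Cinder together hold 90% + 10% = 100% of Basalt, so Lucas controls Basalt.
No other company's threshold is met.
Lucas controls 3 companies.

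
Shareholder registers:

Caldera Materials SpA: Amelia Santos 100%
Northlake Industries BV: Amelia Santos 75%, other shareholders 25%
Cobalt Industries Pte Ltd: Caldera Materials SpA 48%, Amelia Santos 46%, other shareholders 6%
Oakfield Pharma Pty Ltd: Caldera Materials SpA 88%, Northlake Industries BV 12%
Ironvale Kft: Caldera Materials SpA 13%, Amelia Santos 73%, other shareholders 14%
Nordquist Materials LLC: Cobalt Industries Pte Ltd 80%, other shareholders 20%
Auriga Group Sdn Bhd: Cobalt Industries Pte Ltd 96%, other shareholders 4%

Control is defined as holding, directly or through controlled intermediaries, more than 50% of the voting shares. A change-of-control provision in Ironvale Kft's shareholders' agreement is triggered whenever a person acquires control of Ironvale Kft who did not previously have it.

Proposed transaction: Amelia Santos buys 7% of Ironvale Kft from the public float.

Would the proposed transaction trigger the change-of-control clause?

The purchase changes only Amelia's holdings, so Amelia is the only person who could newly come to control Ironvale.
Amelia holds 100% of Caldera, so Amelia controls Caldera.
Caldera and Amelia together hold 13% + 73% = 86% of Ironvale, so Amelia controls Ironvale.
So Amelia already controls Ironvale before the transaction.
After the purchase, Amelia's direct stake in Ironvale rises to 73% + 7% = 80%.
Amelia controlled Ironvale already, so this is not a new person acquiring control; every other person's position is unchanged or reduced.
No new person acquires control, so the clause is not triggered.

No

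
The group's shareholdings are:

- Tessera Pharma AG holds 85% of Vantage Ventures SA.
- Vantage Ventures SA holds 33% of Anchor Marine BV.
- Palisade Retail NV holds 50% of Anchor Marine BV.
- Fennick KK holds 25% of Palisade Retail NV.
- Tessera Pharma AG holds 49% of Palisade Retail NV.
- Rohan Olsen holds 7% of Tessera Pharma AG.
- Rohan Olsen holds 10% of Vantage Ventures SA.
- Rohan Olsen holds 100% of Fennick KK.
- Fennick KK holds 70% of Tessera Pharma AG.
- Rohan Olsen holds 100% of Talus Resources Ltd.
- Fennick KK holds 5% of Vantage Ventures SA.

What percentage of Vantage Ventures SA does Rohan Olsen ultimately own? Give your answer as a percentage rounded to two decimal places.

Rohan reaches Vantage along 4 paths.
Via Fennick: 100% × 5% = 5%.
Via Fennick → Tessera: 100% × 70% × 85% = 59.5%.
Via Tessera: 7% × 85% = 5.95%.
Direct stake: 10% = 10%.
Total: 5% + 59.5% + 5.95% + 10% = 80.45%.

80.45%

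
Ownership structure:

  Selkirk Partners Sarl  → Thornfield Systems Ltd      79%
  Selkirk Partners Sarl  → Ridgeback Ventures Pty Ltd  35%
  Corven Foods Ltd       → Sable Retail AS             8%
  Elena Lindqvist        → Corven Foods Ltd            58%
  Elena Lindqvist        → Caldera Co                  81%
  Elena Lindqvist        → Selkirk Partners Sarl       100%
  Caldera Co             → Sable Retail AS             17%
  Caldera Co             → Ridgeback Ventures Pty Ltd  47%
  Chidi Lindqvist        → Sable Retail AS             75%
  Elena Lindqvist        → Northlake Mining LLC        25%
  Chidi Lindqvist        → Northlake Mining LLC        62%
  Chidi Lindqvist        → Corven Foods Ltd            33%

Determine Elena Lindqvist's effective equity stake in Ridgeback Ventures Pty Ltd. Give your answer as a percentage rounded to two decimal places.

Elena reaches Ridgeback along 2 paths.
Via Caldera: 81% × 47% = 38.07%.
Via Selkirk: 100% × 35% = 35%.
Total: 38.07% + 35% = 73.07%.

73.07%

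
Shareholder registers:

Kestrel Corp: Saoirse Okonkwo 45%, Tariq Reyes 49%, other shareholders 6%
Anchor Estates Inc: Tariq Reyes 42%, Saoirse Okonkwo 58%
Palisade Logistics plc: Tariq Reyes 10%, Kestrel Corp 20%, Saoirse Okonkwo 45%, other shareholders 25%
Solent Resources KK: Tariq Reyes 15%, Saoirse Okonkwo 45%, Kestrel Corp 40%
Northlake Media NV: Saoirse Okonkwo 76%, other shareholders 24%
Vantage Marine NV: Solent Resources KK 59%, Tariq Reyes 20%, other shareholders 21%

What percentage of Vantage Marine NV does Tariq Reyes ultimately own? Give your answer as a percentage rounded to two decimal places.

40.41%

Tariq reaches Vantage along 3 paths.
Via Solent: 15% × 59% = 8.85%.
Via Kestrel → Solent: 49% × 40% × 59% = 11.564%.
Direct stake: 20% = 20%.
Total: 8.85% + 11.564% + 20% = 40.414%.
Rounded: 40.41%.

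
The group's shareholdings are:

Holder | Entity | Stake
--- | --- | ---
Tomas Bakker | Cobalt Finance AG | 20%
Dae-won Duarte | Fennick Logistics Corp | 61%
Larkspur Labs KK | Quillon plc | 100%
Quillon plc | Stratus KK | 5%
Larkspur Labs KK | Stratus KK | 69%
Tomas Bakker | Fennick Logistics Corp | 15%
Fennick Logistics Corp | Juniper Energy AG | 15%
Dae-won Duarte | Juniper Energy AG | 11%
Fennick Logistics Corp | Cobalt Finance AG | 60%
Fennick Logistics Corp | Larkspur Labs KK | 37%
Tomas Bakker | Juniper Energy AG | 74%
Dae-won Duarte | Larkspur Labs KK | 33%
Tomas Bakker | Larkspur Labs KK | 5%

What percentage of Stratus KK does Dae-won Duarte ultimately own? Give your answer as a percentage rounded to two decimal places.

Dae-won reaches Stratus along 4 paths.
Via Fennick → Larkspur → Quillon: 61% × 37% × 100% × 5% = 1.1285%.
Via Larkspur → Quillon: 33% × 100% × 5% = 1.65%.
Via Fennick → Larkspur: 61% × 37% × 69% = 15.5733%.
Via Larkspur: 33% × 69% = 22.77%.
Total: 1.1285% + 1.65% + 15.5733% + 22.77% = 41.1218%.
Rounded: 41.12%.

41.12%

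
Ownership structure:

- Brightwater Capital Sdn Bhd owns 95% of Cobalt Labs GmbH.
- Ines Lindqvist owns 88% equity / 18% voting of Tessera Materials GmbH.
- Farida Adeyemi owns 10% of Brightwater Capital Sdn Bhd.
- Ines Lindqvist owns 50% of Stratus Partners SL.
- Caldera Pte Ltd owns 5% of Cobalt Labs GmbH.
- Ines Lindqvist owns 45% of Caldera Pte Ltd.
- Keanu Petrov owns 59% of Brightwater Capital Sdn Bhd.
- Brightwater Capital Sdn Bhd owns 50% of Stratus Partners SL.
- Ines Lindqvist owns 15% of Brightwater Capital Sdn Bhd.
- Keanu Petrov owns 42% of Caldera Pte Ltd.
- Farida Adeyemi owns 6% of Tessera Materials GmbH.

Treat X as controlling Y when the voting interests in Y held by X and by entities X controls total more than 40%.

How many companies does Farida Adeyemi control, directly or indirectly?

0

Farida's largest direct stake is 10% in Brightwater, which does not meet the threshold.
Farida controls 0 companies.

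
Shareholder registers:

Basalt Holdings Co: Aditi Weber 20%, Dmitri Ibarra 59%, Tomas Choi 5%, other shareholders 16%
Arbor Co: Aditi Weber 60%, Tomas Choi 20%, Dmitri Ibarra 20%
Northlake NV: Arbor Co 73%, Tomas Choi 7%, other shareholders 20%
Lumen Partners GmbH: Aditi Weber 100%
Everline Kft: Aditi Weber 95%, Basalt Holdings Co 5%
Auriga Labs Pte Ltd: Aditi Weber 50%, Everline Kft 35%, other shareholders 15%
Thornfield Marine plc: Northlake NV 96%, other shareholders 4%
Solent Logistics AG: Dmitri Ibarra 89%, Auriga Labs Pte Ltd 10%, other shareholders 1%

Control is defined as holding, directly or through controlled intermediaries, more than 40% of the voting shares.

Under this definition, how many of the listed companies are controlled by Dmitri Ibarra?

2

Dmitri holds 59% of Basalt, so Dmitri controls Basalt.
Dmitri holds 89% of Solent, so Dmitri controls Solent.
No other company's threshold is met.
Dmitri controls 2 companies.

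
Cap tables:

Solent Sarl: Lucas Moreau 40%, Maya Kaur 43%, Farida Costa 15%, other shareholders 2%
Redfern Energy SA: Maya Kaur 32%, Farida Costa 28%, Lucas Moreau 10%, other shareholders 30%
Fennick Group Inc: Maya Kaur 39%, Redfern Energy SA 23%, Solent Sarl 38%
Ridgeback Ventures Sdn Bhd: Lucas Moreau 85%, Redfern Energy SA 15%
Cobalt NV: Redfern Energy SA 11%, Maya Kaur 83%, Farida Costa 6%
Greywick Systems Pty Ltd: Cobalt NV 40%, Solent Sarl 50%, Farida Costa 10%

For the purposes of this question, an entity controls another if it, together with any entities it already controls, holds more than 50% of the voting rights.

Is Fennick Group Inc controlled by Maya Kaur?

Maya holds 83% of Cobalt, so Maya controls Cobalt.
In Fennick, Maya's side holds only 39%, not > 50%.
So Maya does not control Fennick.

No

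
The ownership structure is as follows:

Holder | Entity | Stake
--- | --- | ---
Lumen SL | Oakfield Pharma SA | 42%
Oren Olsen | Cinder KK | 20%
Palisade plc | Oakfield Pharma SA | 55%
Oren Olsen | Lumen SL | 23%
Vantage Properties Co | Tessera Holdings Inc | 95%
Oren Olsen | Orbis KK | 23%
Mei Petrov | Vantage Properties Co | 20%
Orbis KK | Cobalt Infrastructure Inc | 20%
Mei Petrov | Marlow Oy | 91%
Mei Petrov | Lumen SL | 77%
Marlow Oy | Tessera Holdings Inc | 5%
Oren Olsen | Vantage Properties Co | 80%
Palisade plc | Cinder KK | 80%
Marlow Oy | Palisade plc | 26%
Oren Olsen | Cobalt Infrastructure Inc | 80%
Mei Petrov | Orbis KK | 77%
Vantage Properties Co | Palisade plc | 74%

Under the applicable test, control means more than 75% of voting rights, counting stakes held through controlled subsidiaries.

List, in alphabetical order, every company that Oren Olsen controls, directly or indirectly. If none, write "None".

Cobalt Infrastructure Inc, Tessera Holdings Inc, Vantage Properties Co

Oren holds 80% of Vantage, so Oren controls Vantage.
Vantage holds 95% of Tessera, so Oren controls Tessera.
Oren holds 80% of Cobalt, so Oren controls Cobalt.
No other company's threshold is met.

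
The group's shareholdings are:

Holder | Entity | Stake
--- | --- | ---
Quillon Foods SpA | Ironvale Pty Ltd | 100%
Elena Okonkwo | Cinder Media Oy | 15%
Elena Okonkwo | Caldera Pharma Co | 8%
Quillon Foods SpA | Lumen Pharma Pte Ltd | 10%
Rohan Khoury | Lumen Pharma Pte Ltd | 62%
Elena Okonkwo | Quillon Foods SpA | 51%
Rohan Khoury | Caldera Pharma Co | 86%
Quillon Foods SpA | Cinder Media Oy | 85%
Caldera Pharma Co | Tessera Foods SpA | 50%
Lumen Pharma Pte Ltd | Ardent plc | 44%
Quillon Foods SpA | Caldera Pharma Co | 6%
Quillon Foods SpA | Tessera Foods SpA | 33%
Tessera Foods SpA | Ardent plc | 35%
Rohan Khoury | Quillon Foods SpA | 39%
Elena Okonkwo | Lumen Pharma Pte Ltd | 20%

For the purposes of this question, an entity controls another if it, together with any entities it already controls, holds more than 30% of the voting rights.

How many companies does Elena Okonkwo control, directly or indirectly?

Elena holds 51% of Quillon, so Elena controls Quillon.
Quillon holds 33% of Tessera, so Elena controls Tessera.
Quillon holds 100% of Ironvale, so Elena controls Ironvale.
Tessera holds 35% of Ardent, so Elena controls Ardent.
Elena and Quillon together hold 15% + 85% = 100% of Cinder, so Elena controls Cinder.
No other company's threshold is met.
Elena controls 5 companies.

5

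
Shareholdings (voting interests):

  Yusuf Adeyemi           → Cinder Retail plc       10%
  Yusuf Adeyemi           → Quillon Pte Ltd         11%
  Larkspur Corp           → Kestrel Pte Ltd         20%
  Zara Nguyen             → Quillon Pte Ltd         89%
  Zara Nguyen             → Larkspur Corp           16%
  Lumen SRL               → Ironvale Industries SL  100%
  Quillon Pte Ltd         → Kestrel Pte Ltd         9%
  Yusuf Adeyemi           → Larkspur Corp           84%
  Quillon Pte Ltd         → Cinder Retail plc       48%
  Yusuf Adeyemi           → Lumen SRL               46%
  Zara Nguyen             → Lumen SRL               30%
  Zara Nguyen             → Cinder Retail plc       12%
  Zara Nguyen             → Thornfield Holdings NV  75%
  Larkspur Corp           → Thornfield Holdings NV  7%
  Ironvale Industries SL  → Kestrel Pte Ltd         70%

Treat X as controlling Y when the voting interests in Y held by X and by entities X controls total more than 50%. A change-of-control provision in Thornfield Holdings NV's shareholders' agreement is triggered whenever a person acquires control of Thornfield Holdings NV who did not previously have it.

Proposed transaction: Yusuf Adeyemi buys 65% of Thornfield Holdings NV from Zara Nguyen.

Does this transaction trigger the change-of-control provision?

Yes

The purchase adds only to Yusuf's holdings (Zara's stake shrinks), so Yusuf is the only person who could newly come to control Thornfield.
Yusuf holds 84% of Larkspur, so Yusuf controls Larkspur.
In Thornfield, Yusuf's side holds only 7%, not > 50%.
So before the transaction, Yusuf does not control Thornfield.
After the purchase, Yusuf holds 65% of Thornfield directly, and Zara's stake falls to 10%.
Larkspur and Yusuf together hold 7% + 65% = 72% of Thornfield, so Yusuf controls Thornfield.
Yusuf did not control Thornfield before and does after, so the clause is triggered.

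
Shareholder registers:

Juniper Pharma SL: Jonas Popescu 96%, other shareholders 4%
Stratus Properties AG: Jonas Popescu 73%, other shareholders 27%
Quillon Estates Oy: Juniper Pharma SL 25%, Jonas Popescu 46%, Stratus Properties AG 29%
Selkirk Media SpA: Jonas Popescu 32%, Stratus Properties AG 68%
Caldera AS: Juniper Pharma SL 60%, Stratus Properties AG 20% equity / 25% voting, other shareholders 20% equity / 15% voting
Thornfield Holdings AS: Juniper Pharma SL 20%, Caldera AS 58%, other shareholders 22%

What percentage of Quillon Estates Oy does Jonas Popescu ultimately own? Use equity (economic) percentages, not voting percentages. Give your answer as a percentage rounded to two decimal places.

91.17%

Jonas reaches Quillon along 3 paths.
Via Juniper: 96% × 25% = 24%.
Direct stake: 46% = 46%.
Via Stratus: 73% × 29% = 21.17%.
Total: 24% + 46% + 21.17% = 91.17%.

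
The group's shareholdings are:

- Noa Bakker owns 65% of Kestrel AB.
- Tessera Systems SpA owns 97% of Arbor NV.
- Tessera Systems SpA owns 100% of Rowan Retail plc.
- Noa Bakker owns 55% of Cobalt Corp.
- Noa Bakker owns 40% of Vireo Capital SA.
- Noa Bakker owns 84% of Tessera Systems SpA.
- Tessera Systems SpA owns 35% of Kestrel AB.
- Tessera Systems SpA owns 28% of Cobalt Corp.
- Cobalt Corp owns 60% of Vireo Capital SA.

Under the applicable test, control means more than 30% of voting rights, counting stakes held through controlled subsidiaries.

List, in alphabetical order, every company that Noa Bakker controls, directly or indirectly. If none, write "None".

Noa holds 84% of Tessera, so Noa controls Tessera.
Tessera and Noa together hold 28% + 55% = 83% of Cobalt, so Noa controls Cobalt.
Tessera and Noa together hold 35% + 65% = 100% of Kestrel, so Noa controls Kestrel.
Tessera holds 97% of Arbor, so Noa controls Arbor.
Cobalt and Noa together hold 60% + 40% = 100% of Vireo, so Noa controls Vireo.
Tessera holds 100% of Rowan, so Noa controls Rowan.

Arbor NV, Cobalt Corp, Kestrel AB, Rowan Retail plc, Tessera Systems SpA, Vireo Capital SA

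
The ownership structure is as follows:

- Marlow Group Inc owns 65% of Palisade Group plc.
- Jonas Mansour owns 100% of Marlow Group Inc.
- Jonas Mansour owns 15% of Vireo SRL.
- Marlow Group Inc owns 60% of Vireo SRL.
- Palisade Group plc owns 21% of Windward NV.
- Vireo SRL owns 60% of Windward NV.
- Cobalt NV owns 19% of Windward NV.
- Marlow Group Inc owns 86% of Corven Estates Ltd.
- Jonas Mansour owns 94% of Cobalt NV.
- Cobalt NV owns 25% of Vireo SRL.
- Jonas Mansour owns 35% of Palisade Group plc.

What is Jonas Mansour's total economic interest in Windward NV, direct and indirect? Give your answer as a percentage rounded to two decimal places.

97.96%

Jonas reaches Windward along 6 paths.
Via Cobalt: 94% × 19% = 17.86%.
Via Vireo: 15% × 60% = 9%.
Via Cobalt → Vireo: 94% × 25% × 60% = 14.1%.
Via Marlow → Vireo: 100% × 60% × 60% = 36%.
Via Palisade: 35% × 21% = 7.35%.
Via Marlow → Palisade: 100% × 65% × 21% = 13.65%.
Total: 17.86% + 9% + 14.1% + 36% + 7.35% + 13.65% = 97.96%.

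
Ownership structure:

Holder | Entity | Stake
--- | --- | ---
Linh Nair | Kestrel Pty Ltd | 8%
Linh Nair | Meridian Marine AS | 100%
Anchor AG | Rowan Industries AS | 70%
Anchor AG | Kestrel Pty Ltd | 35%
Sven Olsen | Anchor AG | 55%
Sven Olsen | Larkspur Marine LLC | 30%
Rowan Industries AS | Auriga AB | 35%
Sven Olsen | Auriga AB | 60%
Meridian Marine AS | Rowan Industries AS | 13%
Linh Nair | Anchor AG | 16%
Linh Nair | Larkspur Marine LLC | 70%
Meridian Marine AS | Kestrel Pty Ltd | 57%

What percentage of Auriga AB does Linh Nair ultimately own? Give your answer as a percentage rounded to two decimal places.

8.47%

Linh reaches Auriga along 2 paths.
Via Meridian → Rowan: 100% × 13% × 35% = 4.55%.
Via Anchor → Rowan: 16% × 70% × 35% = 3.92%.
Total: 4.55% + 3.92% = 8.47%.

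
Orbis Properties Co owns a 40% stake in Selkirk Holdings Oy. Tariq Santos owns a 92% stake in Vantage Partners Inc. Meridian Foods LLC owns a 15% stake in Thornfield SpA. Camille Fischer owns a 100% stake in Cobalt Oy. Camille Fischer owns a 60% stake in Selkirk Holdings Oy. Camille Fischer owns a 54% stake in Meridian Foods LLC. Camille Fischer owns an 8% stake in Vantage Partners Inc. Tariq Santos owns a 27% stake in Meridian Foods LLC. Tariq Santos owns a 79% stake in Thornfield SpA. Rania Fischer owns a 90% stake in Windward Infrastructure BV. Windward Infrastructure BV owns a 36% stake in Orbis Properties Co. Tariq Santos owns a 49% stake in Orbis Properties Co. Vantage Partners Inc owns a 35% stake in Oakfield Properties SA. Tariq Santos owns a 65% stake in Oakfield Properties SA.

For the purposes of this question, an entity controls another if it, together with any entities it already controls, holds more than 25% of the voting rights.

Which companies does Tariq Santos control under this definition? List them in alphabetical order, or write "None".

Meridian Foods LLC, Oakfield Properties SA, Orbis Properties Co, Selkirk Holdings Oy, Thornfield SpA, Vantage Partners Inc

Tariq holds 92% of Vantage, so Tariq controls Vantage.
Tariq holds 49% of Orbis, so Tariq controls Orbis.
Vantage and Tariq together hold 35% + 65% = 100% of Oakfield, so Tariq controls Oakfield.
Tariq holds 27% of Meridian, so Tariq controls Meridian.
Orbis holds 40% of Selkirk, so Tariq controls Selkirk.
Tariq and Meridian together hold 79% + 15% = 94% of Thornfield, so Tariq controls Thornfield.
No other company's threshold is met.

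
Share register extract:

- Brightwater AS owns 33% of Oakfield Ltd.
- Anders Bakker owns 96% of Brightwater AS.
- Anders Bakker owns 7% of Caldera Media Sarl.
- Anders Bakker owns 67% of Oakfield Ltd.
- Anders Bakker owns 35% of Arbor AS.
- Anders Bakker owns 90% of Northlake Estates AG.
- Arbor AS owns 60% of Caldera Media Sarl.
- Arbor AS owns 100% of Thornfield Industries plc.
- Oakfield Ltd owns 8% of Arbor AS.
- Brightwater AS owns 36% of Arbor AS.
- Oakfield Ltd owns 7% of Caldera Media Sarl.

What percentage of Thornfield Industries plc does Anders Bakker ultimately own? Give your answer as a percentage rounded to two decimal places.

77.45%

Anders reaches Thornfield along 4 paths.
Via Brightwater → Oakfield → Arbor: 96% × 33% × 8% × 100% = 2.5344%.
Via Oakfield → Arbor: 67% × 8% × 100% = 5.36%.
Via Brightwater → Arbor: 96% × 36% × 100% = 34.56%.
Via Arbor: 35% × 100% = 35%.
Total: 2.5344% + 5.36% + 34.56% + 35% = 77.4544%.
Rounded: 77.45%.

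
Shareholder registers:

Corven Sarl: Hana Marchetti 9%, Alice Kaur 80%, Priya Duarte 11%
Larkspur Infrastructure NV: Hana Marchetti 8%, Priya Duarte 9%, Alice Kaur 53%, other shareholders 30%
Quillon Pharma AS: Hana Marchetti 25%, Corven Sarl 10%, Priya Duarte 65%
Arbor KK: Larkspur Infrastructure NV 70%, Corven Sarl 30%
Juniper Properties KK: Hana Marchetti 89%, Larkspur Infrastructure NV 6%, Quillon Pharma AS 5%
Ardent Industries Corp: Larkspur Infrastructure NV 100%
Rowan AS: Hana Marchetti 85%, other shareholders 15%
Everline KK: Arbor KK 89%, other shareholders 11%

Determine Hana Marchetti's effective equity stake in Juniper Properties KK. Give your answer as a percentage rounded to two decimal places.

90.78%

Hana reaches Juniper along 4 paths.
Direct stake: 89% = 89%.
Via Larkspur: 8% × 6% = 0.48%.
Via Quillon: 25% × 5% = 1.25%.
Via Corven → Quillon: 9% × 10% × 5% = 0.045%.
Total: 89% + 0.48% + 1.25% + 0.045% = 90.775%.
Rounded: 90.78%.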